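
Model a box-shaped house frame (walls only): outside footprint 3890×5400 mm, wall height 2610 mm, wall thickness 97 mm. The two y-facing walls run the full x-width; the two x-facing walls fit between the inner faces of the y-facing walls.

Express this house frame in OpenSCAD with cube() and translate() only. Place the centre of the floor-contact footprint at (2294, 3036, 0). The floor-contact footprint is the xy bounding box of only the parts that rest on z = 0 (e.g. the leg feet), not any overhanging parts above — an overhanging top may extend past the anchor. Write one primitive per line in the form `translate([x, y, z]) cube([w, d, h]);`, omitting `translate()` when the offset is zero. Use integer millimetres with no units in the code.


translate([349, 336, 0]) cube([3890, 97, 2610]);
translate([349, 5639, 0]) cube([3890, 97, 2610]);
translate([349, 433, 0]) cube([97, 5206, 2610]);
translate([4142, 433, 0]) cube([97, 5206, 2610]);


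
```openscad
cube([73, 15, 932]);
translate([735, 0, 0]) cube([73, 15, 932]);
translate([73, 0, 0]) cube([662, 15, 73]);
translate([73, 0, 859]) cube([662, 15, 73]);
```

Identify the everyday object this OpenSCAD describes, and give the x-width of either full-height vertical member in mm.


A picture frame. The border width is 73 mm.

Four thin pieces enclosing a rectangular opening — a picture frame. The two full-height stiles are 932 mm tall; the top rail sits at z = 859 and is 73 mm tall, so the border above the opening is 932 − 859 = 73 mm, matching the stile x-width.


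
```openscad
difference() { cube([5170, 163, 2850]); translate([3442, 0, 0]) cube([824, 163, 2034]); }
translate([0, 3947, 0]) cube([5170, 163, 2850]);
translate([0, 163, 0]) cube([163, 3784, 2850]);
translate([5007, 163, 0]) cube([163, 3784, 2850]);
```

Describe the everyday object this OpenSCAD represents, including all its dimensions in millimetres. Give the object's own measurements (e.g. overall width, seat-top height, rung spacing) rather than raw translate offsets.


A single room: four walls, each 2850 mm tall and 163 mm thick, enclosing an outside footprint 5170×4110 mm (x × y), no floor or roof. The front and back walls (−y and +y sides) run the full x-width; the side walls fit between their inner faces. A door opening 824 mm wide and 2034 mm tall is cut through the front wall from the floor up, its −x edge 3442 mm from the wall's −x end.


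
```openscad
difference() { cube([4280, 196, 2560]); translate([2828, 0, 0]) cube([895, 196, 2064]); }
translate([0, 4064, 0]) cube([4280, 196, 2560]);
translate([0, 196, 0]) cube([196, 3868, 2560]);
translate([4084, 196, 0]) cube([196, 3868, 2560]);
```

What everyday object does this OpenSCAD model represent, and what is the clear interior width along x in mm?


A single room. The interior width is 3888 mm.

Four walls enclosing a rectangle with a door in the front wall — a room. Outside width 4280 minus two 196 mm walls gives 3888 mm.


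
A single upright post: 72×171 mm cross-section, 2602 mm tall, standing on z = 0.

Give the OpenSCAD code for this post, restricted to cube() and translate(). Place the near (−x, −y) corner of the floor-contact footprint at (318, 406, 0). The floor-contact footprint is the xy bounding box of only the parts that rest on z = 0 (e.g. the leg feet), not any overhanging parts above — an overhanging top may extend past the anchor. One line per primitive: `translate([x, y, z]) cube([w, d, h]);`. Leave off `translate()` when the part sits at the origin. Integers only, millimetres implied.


translate([318, 406, 0]) cube([72, 171, 2602]);


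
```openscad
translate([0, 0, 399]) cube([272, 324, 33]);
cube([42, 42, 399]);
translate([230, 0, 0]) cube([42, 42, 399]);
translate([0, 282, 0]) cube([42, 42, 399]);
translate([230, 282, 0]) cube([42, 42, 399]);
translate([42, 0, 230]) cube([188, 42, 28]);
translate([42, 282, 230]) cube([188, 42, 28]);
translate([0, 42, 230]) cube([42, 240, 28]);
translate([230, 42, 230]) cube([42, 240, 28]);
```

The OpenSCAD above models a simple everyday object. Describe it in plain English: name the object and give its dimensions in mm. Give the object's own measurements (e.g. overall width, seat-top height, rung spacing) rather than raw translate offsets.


A four-legged stool. The seat is a 272×324×33 mm slab whose top surface is at z = 432 mm; four square legs, each 42×42 mm in cross-section, run from the floor (z = 0) to the underside of the seat, each flush with a corner of the seat. Four stretchers, 42 mm wide and 28 mm tall, connect adjacent legs with their undersides at z = 230 mm, each running between the inner faces of the legs it joins and aligned with the legs' outer faces on the other axis.


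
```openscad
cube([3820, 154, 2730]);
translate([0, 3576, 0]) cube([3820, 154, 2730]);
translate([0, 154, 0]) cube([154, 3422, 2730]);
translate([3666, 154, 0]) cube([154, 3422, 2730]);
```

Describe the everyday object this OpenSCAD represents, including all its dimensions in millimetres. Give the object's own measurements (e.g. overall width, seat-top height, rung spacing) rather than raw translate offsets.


The wall frame of a small rectangular building: four walls, each 2730 mm tall and 154 mm thick, enclosing a footprint 3820 mm (x) by 3730 mm (y) outside-to-outside, with no floor or roof. The front and back walls (the −y and +y sides) span the full width; the two side walls fit between them.


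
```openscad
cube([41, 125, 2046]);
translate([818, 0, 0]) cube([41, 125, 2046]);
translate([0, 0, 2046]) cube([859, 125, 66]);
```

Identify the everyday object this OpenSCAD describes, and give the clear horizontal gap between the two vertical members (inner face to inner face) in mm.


A door frame. The clear opening width is 777 mm.

Two 2046 mm tall posts with a header on top — a door frame. The left jamb is 41 mm wide at x = 0; the right jamb starts at x = 818. The clear opening is 818 − 41 = 777 mm.


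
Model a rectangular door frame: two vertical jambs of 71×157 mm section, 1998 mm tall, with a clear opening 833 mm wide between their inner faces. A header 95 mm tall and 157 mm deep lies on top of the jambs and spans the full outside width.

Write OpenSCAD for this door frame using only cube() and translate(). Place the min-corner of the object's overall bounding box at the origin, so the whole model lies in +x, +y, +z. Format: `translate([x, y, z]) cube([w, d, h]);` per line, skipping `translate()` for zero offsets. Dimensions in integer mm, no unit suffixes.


cube([71, 157, 1998]);
translate([904, 0, 0]) cube([71, 157, 1998]);
translate([0, 0, 1998]) cube([975, 157, 95]);


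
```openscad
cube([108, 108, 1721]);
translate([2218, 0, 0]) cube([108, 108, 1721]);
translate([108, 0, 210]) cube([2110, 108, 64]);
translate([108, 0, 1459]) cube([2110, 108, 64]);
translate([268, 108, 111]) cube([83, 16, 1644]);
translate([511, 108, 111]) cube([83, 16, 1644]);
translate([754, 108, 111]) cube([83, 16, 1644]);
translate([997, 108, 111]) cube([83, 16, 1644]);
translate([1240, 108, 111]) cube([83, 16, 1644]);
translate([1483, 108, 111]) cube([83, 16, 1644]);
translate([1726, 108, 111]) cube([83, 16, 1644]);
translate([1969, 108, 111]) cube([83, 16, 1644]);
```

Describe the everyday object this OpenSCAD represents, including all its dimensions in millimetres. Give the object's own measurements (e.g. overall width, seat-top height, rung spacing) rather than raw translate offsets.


A fence section. Two 108×108 mm posts, 1721 mm tall, stand on the floor with a clear span of 2110 mm between their inner faces. Two horizontal rails of 108×64 mm section span the gap between the posts with their undersides at z = 210 mm and z = 1459 mm, flush with the posts' −y face. 8 pickets, each 83 mm wide, 16 mm thick and 1644 mm tall, are fixed to the +y face of the rails with their bottoms at z = 111 mm, spaced across the span with a 160 mm gap after the −x post and between neighbouring pickets, with 166 mm left before the +x post.


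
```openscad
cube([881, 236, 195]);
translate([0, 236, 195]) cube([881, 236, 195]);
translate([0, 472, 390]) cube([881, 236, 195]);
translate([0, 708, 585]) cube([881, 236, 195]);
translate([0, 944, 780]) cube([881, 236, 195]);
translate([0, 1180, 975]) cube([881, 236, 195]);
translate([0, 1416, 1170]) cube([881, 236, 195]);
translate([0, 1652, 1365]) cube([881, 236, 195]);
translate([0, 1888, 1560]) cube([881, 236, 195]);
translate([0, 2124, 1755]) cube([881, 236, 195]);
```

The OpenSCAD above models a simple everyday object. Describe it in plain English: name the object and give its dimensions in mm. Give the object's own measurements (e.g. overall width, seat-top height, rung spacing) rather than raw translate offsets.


A straight staircase of 10 solid steps. Each step is 881 mm wide (x), 236 mm deep (y, the going) and 195 mm tall (the rise). The first step rests on the floor; each subsequent step sits one going further in +y and one rise higher in +z, directly behind and above the previous step with no overlap.


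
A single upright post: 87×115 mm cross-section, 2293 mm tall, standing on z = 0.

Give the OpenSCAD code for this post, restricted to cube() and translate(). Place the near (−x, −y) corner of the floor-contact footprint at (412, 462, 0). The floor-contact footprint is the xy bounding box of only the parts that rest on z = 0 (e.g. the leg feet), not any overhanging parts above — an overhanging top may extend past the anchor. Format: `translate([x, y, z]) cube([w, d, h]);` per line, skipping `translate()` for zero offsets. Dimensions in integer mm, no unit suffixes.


translate([412, 462, 0]) cube([87, 115, 2293]);


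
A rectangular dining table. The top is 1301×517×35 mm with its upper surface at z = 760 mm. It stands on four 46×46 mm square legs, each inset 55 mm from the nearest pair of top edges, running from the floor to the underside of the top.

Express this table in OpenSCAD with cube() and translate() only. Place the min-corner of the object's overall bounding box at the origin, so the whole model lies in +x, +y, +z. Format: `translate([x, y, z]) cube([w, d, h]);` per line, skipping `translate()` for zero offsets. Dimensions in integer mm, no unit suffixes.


translate([0, 0, 725]) cube([1301, 517, 35]);
translate([55, 55, 0]) cube([46, 46, 725]);
translate([1200, 55, 0]) cube([46, 46, 725]);
translate([55, 416, 0]) cube([46, 46, 725]);
translate([1200, 416, 0]) cube([46, 46, 725]);


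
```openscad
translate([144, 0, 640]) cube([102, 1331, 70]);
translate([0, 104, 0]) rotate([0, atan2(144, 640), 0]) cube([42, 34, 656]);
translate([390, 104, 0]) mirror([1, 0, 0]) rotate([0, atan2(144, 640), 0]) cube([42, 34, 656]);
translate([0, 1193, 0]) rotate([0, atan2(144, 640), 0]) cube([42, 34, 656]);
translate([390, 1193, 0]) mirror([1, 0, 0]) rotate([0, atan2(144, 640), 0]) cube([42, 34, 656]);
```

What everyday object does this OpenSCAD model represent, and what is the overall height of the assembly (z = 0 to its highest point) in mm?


A sawhorse. The overall height is 710 mm.

A beam across two mirrored pairs of raked legs — a sawhorse. The beam's underside is at z = 640 (matching the legs' vertical rise in atan2(144, 640)) and the beam is 70 mm tall, so its top is at 640 + 70 = 710 mm. The raked legs top out at the beam's underside, so that is the highest point.


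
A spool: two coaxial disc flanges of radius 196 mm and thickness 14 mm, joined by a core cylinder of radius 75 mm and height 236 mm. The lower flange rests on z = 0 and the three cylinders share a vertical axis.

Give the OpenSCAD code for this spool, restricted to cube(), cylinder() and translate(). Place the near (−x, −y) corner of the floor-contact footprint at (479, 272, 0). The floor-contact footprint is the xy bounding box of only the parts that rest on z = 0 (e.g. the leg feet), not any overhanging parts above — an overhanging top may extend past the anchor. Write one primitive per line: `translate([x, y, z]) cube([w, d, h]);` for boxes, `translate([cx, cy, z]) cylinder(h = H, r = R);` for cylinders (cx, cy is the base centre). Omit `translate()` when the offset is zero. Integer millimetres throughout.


translate([675, 468, 0]) cylinder(h = 14, r = 196);
translate([675, 468, 14]) cylinder(h = 236, r = 75);
translate([675, 468, 250]) cylinder(h = 14, r = 196);


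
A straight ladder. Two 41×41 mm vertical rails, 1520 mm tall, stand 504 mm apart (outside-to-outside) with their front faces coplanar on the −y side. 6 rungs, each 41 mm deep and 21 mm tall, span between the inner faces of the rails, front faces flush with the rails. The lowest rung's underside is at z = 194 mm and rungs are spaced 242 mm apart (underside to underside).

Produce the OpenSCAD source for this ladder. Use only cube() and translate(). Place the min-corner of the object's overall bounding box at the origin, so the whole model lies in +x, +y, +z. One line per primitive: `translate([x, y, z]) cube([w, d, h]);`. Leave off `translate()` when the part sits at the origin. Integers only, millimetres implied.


// rung span = 504 - 2*41 = 422
// rung[k] z = 194 + k*242
cube([41, 41, 1520]);
translate([463, 0, 0]) cube([41, 41, 1520]);
translate([41, 0, 194]) cube([422, 41, 21]);
translate([41, 0, 436]) cube([422, 41, 21]);
translate([41, 0, 678]) cube([422, 41, 21]);
translate([41, 0, 920]) cube([422, 41, 21]);
translate([41, 0, 1162]) cube([422, 41, 21]);
translate([41, 0, 1404]) cube([422, 41, 21]);


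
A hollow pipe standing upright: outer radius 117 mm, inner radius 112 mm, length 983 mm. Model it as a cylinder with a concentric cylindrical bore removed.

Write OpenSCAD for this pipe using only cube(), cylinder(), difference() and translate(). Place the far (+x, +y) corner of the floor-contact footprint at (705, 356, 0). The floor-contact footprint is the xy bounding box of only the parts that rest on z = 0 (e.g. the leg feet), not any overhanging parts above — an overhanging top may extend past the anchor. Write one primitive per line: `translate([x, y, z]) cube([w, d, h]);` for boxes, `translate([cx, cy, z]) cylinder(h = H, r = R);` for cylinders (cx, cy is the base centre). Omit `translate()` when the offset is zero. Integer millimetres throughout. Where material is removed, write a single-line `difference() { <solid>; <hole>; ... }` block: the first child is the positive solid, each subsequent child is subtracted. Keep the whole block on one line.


difference() { translate([588, 239, 0]) cylinder(h = 983, r = 117); translate([588, 239, 0]) cylinder(h = 983, r = 112); }


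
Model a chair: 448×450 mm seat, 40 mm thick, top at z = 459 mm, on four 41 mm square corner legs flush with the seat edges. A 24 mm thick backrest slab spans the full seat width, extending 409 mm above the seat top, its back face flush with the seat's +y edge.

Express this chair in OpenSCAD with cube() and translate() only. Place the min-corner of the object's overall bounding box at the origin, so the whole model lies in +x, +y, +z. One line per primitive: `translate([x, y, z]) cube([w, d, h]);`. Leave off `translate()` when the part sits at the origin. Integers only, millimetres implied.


translate([0, 0, 419]) cube([448, 450, 40]);
cube([41, 41, 419]);
translate([407, 0, 0]) cube([41, 41, 419]);
translate([0, 409, 0]) cube([41, 41, 419]);
translate([407, 409, 0]) cube([41, 41, 419]);
translate([0, 426, 459]) cube([448, 24, 409]);


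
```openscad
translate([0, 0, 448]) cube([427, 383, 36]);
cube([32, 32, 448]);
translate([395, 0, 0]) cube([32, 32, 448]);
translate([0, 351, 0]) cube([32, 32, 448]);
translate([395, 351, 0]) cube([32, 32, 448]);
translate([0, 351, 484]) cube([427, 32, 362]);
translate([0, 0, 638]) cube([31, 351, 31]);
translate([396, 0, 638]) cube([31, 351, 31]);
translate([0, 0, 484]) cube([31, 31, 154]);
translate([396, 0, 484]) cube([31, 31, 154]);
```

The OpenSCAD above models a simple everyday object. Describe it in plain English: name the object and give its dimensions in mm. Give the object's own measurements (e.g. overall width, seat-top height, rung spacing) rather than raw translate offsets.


A chair. The seat is a 427×383×36 mm slab with its top at z = 484 mm, on four 32×32 mm corner legs (flush with the seat edges, standing on z = 0). A flat backrest 32 mm thick, 362 mm tall, spans the full seat width and rises from the seat top along its +y edge, rear face flush with the rear of the seat. Two armrests of 31×31 mm section run along each side from the seat's front edge to the front of the backrest, top faces 185 mm above the seat top and outer faces flush with the seat's x-edges; a 31×31 mm post under the front of each armrest stands on the seat at the front corner.


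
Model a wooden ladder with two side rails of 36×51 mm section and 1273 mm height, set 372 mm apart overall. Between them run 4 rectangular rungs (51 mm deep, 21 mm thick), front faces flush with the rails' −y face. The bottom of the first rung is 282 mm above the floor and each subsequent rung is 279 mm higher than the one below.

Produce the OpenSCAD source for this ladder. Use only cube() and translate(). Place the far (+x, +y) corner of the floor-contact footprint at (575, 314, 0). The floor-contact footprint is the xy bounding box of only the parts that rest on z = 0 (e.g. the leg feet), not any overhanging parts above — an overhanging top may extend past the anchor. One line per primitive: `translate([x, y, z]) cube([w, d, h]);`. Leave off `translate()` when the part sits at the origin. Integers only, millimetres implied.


// rung span = 372 - 2*36 = 300
// rung[k] z = 282 + k*279
translate([203, 263, 0]) cube([36, 51, 1273]);
translate([539, 263, 0]) cube([36, 51, 1273]);
translate([239, 263, 282]) cube([300, 51, 21]);
translate([239, 263, 561]) cube([300, 51, 21]);
translate([239, 263, 840]) cube([300, 51, 21]);
translate([239, 263, 1119]) cube([300, 51, 21]);


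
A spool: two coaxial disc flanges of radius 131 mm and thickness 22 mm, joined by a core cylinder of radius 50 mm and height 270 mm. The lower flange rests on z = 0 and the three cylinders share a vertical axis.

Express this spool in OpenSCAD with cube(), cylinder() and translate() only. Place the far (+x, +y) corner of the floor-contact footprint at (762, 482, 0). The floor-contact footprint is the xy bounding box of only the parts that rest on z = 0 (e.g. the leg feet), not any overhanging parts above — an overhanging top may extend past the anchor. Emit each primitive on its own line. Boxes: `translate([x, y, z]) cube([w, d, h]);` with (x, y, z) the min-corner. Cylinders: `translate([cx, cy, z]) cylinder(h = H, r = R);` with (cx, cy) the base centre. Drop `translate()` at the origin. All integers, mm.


translate([631, 351, 0]) cylinder(h = 22, r = 131);
translate([631, 351, 22]) cylinder(h = 270, r = 50);
translate([631, 351, 292]) cylinder(h = 22, r = 131);


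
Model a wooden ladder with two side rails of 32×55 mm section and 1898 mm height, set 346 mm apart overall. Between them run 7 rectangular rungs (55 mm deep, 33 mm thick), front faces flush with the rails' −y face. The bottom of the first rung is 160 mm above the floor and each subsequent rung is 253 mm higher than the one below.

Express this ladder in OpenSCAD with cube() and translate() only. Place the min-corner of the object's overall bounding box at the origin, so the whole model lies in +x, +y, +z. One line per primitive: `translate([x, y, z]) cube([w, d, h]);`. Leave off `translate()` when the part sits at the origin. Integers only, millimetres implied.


cube([32, 55, 1898]);
translate([314, 0, 0]) cube([32, 55, 1898]);
translate([32, 0, 160]) cube([282, 55, 33]);
translate([32, 0, 413]) cube([282, 55, 33]);
translate([32, 0, 666]) cube([282, 55, 33]);
translate([32, 0, 919]) cube([282, 55, 33]);
translate([32, 0, 1172]) cube([282, 55, 33]);
translate([32, 0, 1425]) cube([282, 55, 33]);
translate([32, 0, 1678]) cube([282, 55, 33]);


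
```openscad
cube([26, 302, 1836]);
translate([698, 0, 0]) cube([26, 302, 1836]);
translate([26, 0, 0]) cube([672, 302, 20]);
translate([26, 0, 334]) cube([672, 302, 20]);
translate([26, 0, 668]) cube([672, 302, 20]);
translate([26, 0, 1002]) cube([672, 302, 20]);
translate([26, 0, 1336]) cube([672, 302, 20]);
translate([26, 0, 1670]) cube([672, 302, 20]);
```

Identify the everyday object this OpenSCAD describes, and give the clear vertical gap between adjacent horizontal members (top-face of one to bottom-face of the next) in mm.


A bookshelf. The clear shelf gap is 314 mm.

Two tall side panels with 6 horizontal boards between them — a bookshelf. The first two shelf undersides are at z = 0 and z = 334; with shelf thickness 20, the clear gap is 334 − 0 − 20 = 314 mm.


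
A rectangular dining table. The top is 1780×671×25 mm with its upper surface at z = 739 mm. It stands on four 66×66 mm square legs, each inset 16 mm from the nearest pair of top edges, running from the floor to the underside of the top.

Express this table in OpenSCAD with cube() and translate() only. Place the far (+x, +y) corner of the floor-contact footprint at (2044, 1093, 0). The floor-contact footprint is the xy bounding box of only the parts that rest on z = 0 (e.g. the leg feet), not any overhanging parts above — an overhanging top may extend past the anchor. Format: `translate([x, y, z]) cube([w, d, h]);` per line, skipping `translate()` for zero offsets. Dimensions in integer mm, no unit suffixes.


// leg_h = 739 - 25 = 714
translate([280, 438, 714]) cube([1780, 671, 25]);
translate([296, 454, 0]) cube([66, 66, 714]);
translate([1978, 454, 0]) cube([66, 66, 714]);
translate([296, 1027, 0]) cube([66, 66, 714]);
translate([1978, 1027, 0]) cube([66, 66, 714]);


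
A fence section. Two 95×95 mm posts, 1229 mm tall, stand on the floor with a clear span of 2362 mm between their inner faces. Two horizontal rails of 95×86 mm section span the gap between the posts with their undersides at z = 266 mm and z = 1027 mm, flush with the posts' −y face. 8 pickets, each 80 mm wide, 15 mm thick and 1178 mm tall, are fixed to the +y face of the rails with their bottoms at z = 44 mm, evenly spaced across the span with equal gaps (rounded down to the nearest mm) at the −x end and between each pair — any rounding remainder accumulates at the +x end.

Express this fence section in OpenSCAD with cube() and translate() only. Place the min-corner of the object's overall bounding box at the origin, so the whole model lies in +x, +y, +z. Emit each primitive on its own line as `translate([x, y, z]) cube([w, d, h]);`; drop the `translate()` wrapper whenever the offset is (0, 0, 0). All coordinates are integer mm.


cube([95, 95, 1229]);
translate([2457, 0, 0]) cube([95, 95, 1229]);
translate([95, 0, 266]) cube([2362, 95, 86]);
translate([95, 0, 1027]) cube([2362, 95, 86]);
translate([286, 95, 44]) cube([80, 15, 1178]);
translate([557, 95, 44]) cube([80, 15, 1178]);
translate([828, 95, 44]) cube([80, 15, 1178]);
translate([1099, 95, 44]) cube([80, 15, 1178]);
translate([1370, 95, 44]) cube([80, 15, 1178]);
translate([1641, 95, 44]) cube([80, 15, 1178]);
translate([1912, 95, 44]) cube([80, 15, 1178]);
translate([2183, 95, 44]) cube([80, 15, 1178]);


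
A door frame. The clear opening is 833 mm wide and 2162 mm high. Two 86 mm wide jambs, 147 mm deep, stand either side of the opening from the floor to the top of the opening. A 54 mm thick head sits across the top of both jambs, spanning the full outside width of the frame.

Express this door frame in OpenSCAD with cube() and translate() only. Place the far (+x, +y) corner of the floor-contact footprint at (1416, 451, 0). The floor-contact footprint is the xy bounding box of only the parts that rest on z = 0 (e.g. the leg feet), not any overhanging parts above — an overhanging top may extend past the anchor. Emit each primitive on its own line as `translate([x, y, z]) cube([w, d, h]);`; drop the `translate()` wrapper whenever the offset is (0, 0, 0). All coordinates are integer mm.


translate([411, 304, 0]) cube([86, 147, 2162]);
translate([1330, 304, 0]) cube([86, 147, 2162]);
translate([411, 304, 2162]) cube([1005, 147, 54]);


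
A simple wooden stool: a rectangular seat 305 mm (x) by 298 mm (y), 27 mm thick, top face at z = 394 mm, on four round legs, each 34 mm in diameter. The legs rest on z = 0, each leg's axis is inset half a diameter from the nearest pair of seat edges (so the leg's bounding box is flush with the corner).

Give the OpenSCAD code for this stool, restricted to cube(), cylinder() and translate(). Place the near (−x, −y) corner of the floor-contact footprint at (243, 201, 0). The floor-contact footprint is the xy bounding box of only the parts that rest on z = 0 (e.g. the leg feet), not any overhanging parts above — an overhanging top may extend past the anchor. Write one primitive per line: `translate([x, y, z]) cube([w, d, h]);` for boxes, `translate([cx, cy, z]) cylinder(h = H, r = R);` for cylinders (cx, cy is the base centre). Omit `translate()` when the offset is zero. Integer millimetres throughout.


translate([243, 201, 367]) cube([305, 298, 27]);
translate([260, 218, 0]) cylinder(h = 367, r = 17);
translate([531, 218, 0]) cylinder(h = 367, r = 17);
translate([260, 482, 0]) cylinder(h = 367, r = 17);
translate([531, 482, 0]) cylinder(h = 367, r = 17);


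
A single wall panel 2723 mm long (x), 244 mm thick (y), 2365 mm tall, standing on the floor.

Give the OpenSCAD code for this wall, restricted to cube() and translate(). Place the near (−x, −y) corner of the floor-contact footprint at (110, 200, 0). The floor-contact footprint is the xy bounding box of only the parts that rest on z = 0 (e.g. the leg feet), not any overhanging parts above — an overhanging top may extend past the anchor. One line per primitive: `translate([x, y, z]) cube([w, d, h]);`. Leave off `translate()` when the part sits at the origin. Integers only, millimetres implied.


translate([110, 200, 0]) cube([2723, 244, 2365]);


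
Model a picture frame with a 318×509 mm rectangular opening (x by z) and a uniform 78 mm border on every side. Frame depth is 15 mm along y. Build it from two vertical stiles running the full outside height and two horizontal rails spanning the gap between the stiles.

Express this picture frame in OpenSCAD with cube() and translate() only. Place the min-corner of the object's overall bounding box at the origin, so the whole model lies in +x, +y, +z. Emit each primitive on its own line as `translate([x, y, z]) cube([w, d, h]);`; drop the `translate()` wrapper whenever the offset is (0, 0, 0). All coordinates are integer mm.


cube([78, 15, 665]);
translate([396, 0, 0]) cube([78, 15, 665]);
translate([78, 0, 0]) cube([318, 15, 78]);
translate([78, 0, 587]) cube([318, 15, 78]);


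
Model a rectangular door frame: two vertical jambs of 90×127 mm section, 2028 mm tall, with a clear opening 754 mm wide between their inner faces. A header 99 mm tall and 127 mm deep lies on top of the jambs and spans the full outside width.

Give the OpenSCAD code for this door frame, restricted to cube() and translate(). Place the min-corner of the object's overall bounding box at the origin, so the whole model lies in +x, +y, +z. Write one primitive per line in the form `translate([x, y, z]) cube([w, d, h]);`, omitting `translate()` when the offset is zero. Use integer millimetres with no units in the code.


cube([90, 127, 2028]);
translate([844, 0, 0]) cube([90, 127, 2028]);
translate([0, 0, 2028]) cube([934, 127, 99]);


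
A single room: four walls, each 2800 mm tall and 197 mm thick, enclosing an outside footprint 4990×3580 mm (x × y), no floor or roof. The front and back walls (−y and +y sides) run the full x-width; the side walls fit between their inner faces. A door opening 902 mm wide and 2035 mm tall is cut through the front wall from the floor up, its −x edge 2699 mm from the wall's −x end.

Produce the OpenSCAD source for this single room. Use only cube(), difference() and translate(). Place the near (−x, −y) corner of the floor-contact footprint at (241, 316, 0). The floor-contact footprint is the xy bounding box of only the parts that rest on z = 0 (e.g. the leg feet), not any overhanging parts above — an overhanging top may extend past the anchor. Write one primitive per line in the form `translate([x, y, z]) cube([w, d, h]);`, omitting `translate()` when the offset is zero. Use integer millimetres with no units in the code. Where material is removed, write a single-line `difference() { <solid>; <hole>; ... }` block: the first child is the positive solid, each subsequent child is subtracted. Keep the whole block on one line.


difference() { translate([241, 316, 0]) cube([4990, 197, 2800]); translate([2940, 316, 0]) cube([902, 197, 2035]); }
translate([241, 3699, 0]) cube([4990, 197, 2800]);
translate([241, 513, 0]) cube([197, 3186, 2800]);
translate([5034, 513, 0]) cube([197, 3186, 2800]);


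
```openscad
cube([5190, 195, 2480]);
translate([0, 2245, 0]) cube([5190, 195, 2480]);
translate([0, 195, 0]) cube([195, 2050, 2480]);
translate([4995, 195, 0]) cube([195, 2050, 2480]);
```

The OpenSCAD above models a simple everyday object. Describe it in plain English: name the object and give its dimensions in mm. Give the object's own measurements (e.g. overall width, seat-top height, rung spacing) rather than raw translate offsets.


The wall frame of a small rectangular building: four walls, each 2480 mm tall and 195 mm thick, enclosing a footprint 5190 mm (x) by 2440 mm (y) outside-to-outside, with no floor or roof. The front and back walls (the −y and +y sides) span the full width; the two side walls fit between them.


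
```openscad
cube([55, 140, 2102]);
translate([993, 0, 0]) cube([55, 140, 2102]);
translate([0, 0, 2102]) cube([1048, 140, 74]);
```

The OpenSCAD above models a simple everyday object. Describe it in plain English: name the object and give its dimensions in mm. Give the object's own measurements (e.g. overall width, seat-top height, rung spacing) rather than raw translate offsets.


A door frame. The clear opening is 938 mm wide and 2102 mm high. Two 55 mm wide jambs, 140 mm deep, stand either side of the opening from the floor to the top of the opening. A 74 mm thick head sits across the top of both jambs, spanning the full outside width of the frame.


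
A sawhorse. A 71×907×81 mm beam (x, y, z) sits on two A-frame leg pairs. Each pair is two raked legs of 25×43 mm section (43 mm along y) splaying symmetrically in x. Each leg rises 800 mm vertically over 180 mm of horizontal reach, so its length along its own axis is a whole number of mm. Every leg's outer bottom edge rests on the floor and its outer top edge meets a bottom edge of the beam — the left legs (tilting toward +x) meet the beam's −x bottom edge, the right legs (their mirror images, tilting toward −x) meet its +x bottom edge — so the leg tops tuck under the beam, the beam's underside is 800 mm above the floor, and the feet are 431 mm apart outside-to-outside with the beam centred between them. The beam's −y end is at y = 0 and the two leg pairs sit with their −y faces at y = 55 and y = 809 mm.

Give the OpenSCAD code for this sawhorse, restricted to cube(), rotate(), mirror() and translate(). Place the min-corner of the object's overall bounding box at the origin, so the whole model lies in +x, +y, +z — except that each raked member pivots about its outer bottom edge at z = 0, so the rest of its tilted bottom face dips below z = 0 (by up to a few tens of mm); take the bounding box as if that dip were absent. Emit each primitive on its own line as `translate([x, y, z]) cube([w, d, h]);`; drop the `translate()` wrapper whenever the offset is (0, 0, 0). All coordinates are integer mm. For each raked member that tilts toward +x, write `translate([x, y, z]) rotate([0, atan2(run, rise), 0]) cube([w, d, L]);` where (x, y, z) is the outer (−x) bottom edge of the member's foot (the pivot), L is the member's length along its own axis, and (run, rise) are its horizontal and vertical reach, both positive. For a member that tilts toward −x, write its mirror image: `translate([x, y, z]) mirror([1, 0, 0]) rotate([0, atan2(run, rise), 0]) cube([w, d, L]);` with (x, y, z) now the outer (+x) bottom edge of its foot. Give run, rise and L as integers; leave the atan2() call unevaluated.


translate([180, 0, 800]) cube([71, 907, 81]);
translate([0, 55, 0]) rotate([0, atan2(180, 800), 0]) cube([25, 43, 820]);
translate([431, 55, 0]) mirror([1, 0, 0]) rotate([0, atan2(180, 800), 0]) cube([25, 43, 820]);
translate([0, 809, 0]) rotate([0, atan2(180, 800), 0]) cube([25, 43, 820]);
translate([431, 809, 0]) mirror([1, 0, 0]) rotate([0, atan2(180, 800), 0]) cube([25, 43, 820]);


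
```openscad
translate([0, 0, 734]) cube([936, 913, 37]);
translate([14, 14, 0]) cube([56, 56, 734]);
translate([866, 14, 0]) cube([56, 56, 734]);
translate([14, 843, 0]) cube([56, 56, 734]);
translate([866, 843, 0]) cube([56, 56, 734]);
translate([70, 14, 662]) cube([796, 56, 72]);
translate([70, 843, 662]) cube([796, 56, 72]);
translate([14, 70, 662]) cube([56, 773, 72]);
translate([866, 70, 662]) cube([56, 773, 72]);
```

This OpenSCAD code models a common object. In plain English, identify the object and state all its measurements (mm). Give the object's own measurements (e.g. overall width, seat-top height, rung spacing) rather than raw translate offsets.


A rectangular dining table. The top is 936×913×37 mm with its upper surface at z = 771 mm. It stands on four 56×56 mm square legs, each inset 14 mm from the nearest pair of top edges, running from the floor to the underside of the top. Four apron rails, 56 mm thick and 72 mm tall, run between adjacent legs with their top edges flush with the underside of the top and their outer faces flush with the legs' outer faces.


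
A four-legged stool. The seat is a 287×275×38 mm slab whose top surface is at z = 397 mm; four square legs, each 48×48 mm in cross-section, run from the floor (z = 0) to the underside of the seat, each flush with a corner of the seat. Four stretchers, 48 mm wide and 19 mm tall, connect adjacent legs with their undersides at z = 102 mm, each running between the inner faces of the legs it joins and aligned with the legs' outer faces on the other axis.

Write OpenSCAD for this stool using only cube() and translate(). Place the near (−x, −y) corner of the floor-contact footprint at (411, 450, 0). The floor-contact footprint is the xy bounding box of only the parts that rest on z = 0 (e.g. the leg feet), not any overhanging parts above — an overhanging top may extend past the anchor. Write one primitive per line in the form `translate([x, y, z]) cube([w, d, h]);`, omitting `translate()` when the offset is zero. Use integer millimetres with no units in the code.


translate([411, 450, 359]) cube([287, 275, 38]);
translate([411, 450, 0]) cube([48, 48, 359]);
translate([650, 450, 0]) cube([48, 48, 359]);
translate([411, 677, 0]) cube([48, 48, 359]);
translate([650, 677, 0]) cube([48, 48, 359]);
translate([459, 450, 102]) cube([191, 48, 19]);
translate([459, 677, 102]) cube([191, 48, 19]);
translate([411, 498, 102]) cube([48, 179, 19]);
translate([650, 498, 102]) cube([48, 179, 19]);


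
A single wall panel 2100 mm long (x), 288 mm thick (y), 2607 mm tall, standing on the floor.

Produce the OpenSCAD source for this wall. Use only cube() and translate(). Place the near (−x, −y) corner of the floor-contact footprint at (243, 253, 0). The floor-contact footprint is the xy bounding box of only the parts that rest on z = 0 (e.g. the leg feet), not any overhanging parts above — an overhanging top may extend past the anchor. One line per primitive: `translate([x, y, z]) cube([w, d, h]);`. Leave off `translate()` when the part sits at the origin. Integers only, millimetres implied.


translate([243, 253, 0]) cube([2100, 288, 2607]);


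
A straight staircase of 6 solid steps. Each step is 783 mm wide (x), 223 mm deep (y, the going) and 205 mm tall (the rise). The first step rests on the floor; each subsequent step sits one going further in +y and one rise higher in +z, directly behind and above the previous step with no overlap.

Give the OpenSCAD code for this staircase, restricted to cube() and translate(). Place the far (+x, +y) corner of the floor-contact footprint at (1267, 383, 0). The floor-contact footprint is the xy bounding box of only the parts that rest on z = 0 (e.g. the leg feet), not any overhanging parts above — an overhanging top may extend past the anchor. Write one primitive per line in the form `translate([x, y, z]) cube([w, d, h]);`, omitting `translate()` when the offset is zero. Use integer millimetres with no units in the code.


translate([484, 160, 0]) cube([783, 223, 205]);
translate([484, 383, 205]) cube([783, 223, 205]);
translate([484, 606, 410]) cube([783, 223, 205]);
translate([484, 829, 615]) cube([783, 223, 205]);
translate([484, 1052, 820]) cube([783, 223, 205]);
translate([484, 1275, 1025]) cube([783, 223, 205]);


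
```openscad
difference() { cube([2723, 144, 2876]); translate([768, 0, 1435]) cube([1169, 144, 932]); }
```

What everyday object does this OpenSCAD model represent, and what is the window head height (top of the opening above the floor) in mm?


A wall with a window opening. The window head height is 2367 mm.

A wall with a rectangular opening subtracted — a window. Sill at z = 1435, opening 932 mm tall, so the head is at 1435 + 932 = 2367 mm.


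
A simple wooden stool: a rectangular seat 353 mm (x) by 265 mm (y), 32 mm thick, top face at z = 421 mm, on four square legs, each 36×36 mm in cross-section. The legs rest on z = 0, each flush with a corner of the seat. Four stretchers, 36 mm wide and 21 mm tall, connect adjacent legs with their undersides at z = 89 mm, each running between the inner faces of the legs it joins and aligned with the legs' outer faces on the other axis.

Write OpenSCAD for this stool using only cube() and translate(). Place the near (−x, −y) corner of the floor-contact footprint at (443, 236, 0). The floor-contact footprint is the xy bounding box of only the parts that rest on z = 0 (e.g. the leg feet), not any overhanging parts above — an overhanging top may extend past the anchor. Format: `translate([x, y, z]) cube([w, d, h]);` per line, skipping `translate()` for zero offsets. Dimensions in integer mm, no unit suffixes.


translate([443, 236, 389]) cube([353, 265, 32]);
translate([443, 236, 0]) cube([36, 36, 389]);
translate([760, 236, 0]) cube([36, 36, 389]);
translate([443, 465, 0]) cube([36, 36, 389]);
translate([760, 465, 0]) cube([36, 36, 389]);
translate([479, 236, 89]) cube([281, 36, 21]);
translate([479, 465, 89]) cube([281, 36, 21]);
translate([443, 272, 89]) cube([36, 193, 21]);
translate([760, 272, 89]) cube([36, 193, 21]);


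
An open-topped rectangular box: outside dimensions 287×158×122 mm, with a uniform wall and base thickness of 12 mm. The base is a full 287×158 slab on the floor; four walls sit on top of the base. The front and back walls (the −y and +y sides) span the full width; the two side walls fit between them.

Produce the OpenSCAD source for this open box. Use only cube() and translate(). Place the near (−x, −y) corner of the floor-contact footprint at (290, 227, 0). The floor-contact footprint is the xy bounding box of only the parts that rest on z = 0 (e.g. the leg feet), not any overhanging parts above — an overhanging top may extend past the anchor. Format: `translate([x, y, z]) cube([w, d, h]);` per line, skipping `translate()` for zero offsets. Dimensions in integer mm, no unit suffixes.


translate([290, 227, 0]) cube([287, 158, 12]);
translate([290, 227, 12]) cube([287, 12, 110]);
translate([290, 373, 12]) cube([287, 12, 110]);
translate([290, 239, 12]) cube([12, 134, 110]);
translate([565, 239, 12]) cube([12, 134, 110]);


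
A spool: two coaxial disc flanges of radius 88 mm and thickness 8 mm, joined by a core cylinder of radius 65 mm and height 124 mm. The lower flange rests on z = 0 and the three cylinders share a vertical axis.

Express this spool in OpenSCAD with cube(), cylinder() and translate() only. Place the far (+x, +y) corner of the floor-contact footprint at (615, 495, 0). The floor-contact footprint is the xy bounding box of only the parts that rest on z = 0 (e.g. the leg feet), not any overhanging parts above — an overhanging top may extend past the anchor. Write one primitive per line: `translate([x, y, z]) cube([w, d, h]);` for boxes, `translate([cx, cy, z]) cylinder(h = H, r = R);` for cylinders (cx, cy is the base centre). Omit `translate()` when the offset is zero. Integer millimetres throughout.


translate([527, 407, 0]) cylinder(h = 8, r = 88);
translate([527, 407, 8]) cylinder(h = 124, r = 65);
translate([527, 407, 132]) cylinder(h = 8, r = 88);
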